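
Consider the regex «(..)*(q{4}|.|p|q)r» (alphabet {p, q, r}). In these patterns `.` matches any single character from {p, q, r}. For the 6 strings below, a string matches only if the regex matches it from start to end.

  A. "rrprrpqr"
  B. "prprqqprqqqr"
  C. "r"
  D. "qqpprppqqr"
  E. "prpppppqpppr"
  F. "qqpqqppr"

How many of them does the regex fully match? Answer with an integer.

A → match
B → match
C → no match
D → match
E → match
F → match
Total matched: 5

5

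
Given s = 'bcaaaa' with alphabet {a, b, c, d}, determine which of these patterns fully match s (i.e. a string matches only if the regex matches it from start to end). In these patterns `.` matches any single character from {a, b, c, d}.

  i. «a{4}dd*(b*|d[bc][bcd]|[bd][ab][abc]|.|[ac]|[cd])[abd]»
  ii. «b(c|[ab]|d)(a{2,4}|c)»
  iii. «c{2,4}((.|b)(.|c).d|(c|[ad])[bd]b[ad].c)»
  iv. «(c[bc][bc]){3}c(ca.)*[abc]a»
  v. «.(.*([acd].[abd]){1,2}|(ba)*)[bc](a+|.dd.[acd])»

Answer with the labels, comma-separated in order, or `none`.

ii, v

i → no match — must start with 'a'
ii → match
iii → no match — must start with 'c'
iv → no match — must start with 'c'
v → match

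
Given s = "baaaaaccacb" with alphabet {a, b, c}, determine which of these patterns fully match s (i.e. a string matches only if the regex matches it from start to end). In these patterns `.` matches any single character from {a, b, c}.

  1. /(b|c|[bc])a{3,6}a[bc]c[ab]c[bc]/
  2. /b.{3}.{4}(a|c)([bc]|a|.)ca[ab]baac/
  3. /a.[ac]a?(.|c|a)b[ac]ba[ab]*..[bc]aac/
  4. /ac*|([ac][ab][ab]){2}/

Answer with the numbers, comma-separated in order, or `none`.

1

1 → match
2 → no match — must end with "baac"
3 → no match — must start with "a"
4 → no match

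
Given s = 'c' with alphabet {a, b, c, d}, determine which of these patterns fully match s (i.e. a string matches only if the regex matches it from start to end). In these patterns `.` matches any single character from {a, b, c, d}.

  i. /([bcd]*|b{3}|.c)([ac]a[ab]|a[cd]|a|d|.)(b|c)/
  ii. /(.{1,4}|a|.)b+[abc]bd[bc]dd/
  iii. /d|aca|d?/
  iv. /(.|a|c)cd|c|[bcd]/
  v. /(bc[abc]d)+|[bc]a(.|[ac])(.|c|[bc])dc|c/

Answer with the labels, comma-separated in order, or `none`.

iv, v

i → no match
ii → no match — must end with 'dd'
iii → no match
iv → match
v → match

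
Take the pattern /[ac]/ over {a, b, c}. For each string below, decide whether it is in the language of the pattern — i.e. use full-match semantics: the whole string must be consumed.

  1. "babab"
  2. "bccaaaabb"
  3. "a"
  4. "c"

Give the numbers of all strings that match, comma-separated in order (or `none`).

3, 4

1. "babab" → no match
2. "bccaaaabb" → no match
3. "a" → match
4. "c" → match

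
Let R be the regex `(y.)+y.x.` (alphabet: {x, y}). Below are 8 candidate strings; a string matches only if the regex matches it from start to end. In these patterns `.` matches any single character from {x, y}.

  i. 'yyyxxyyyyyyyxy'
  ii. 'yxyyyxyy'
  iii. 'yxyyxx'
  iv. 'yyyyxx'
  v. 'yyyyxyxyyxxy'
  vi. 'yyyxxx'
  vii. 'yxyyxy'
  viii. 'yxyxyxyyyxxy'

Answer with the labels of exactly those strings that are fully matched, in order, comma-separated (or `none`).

i → no match
ii → no match
iii → match
iv → match
v → no match
vi → match
vii → match
viii → match

iii, iv, vi, vii, viii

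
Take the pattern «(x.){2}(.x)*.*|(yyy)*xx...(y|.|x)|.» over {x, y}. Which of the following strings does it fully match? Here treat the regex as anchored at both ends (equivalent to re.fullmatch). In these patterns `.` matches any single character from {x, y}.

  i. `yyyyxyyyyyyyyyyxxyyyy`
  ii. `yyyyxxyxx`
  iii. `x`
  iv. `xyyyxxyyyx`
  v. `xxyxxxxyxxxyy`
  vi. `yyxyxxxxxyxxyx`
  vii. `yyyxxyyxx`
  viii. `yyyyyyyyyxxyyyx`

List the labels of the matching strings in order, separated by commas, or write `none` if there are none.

iii, vii, viii

i → no match
ii → no match
iii → match
iv → no match
v → no match
vi → no match
vii → match
viii → match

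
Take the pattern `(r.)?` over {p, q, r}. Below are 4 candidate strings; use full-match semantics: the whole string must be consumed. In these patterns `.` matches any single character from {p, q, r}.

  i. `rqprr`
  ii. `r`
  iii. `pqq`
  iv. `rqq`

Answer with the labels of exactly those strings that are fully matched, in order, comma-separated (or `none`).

none

i → no match
ii → no match
iii → no match
iv → no match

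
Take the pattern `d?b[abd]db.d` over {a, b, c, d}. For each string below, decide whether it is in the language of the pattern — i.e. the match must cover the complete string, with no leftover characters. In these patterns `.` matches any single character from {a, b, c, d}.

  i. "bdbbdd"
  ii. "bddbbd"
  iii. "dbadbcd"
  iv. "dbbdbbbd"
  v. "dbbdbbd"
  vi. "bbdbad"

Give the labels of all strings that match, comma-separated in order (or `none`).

ii, iii, v, vi

i. "bdbbdd" → no match
ii. "bddbbd" → match
iii. "dbadbcd" → match
iv. "dbbdbbbd" → no match
v. "dbbdbbd" → match
vi. "bbdbad" → match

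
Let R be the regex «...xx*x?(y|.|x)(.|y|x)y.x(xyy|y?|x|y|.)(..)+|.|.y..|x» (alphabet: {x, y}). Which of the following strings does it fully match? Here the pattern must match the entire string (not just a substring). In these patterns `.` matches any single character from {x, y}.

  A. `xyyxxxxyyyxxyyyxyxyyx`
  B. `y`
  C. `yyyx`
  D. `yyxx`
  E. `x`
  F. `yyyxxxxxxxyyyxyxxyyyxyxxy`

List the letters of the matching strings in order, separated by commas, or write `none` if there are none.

A → match
B → match
C → match
D → match
E → match
F → match

A, B, C, D, E, F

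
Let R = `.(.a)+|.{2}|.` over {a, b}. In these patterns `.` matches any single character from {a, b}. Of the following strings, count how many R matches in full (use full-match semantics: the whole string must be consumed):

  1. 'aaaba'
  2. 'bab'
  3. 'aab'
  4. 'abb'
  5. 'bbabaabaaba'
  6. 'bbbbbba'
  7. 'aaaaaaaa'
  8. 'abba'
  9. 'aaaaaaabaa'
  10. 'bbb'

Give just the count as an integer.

1

1 → match
2 → no match
3 → no match
4 → no match
5 → no match
6 → no match
7 → no match
8 → no match
9 → no match
10 → no match
Total matched: 1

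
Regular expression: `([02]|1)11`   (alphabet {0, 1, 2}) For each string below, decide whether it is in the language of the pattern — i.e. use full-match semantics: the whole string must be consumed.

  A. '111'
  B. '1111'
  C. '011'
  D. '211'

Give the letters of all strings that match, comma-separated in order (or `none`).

A → match
B → no match
C → match
D → match

A, C, D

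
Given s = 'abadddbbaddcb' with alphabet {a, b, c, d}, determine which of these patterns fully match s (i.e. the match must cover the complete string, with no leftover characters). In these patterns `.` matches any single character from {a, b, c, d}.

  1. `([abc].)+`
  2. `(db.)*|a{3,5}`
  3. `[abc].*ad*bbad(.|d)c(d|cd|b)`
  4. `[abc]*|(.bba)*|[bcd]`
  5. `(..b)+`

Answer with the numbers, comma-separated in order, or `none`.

1 → no match
2 → no match
3 → match
4 → no match
5 → no match

3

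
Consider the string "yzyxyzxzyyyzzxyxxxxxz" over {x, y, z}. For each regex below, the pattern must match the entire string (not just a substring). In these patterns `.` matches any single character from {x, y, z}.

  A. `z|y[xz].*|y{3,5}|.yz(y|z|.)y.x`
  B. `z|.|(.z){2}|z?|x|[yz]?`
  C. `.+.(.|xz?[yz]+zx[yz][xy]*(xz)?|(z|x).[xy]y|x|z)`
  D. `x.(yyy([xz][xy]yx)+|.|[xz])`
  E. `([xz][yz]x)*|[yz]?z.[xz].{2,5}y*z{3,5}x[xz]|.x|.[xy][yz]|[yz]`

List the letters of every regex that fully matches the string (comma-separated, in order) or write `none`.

A, C

A → match
B → no match
C → match
D → no match — must start with "x"
E → no match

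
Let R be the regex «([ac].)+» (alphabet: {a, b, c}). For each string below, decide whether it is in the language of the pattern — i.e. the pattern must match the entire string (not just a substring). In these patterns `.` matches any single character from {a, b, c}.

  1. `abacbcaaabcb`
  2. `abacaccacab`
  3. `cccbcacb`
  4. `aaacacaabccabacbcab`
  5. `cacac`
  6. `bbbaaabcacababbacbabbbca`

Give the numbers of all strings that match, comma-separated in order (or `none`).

1. `abacbcaaabcb` → no match
2. `abacaccacab` → no match
3. `cccbcacb` → match
4 → no match
5. `cacac` → no match
6 → no match

3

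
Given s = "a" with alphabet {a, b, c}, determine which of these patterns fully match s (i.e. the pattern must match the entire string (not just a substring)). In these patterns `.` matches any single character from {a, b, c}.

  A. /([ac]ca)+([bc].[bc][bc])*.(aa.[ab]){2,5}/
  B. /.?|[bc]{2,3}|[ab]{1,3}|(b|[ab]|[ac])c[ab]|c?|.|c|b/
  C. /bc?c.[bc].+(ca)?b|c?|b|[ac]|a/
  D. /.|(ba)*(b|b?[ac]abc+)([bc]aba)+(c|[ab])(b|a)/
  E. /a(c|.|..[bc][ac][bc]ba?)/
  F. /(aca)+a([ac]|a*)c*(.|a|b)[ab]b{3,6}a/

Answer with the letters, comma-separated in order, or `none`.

B, C, D

A → no match
B → match
C → match
D → match
E → no match
F → no match — must start with "aca"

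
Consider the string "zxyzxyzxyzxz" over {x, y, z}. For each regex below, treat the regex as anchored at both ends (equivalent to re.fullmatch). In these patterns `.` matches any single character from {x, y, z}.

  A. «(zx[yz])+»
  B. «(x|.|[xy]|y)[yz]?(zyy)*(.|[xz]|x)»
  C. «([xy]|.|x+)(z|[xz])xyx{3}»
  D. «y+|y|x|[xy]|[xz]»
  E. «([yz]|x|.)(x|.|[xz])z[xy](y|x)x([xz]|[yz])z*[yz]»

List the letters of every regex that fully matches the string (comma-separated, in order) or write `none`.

A → match
B → no match
C → no match — must end with "x"
D → no match
E → no match

A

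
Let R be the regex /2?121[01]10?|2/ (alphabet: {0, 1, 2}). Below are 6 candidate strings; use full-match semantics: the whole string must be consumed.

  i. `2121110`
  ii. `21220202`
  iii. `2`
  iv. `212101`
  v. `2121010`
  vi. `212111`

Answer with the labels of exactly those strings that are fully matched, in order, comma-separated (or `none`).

i, iii, iv, v, vi

i. `2121110` → match
ii. `21220202` → no match
iii. `2` → match
iv. `212101` → match
v. `2121010` → match
vi. `212111` → match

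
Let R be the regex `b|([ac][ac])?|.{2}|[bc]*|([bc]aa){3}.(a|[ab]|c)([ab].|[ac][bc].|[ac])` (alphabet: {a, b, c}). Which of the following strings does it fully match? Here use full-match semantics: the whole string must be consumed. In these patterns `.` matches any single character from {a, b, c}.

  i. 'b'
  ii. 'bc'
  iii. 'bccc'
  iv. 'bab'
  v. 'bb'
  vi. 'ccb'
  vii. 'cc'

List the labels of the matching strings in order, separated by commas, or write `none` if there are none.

i, ii, iii, v, vi, vii

i → match
ii → match
iii → match
iv → no match
v → match
vi → match
vii → match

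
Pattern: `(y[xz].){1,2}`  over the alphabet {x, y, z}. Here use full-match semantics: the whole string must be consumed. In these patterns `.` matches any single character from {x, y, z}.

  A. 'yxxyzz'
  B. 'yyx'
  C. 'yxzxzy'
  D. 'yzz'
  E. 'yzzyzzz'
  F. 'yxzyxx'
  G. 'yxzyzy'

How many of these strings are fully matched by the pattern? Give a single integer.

A. 'yxxyzz' → match
B. 'yyx' → no match
C. 'yxzxzy' → no match
D. 'yzz' → match
E. 'yzzyzzz' → no match
F. 'yxzyxx' → match
G. 'yxzyzy' → match
Total matched: 4

4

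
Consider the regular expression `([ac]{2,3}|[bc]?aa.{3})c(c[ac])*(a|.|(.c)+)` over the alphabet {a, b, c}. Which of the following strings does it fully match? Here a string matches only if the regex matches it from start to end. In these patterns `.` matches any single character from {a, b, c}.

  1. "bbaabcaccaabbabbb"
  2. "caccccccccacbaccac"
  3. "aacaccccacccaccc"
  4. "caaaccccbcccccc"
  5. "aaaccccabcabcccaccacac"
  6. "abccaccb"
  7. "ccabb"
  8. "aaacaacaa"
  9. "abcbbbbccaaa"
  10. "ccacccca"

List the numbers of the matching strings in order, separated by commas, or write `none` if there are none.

1 → no match
2 → no match
3 → match
4 → no match
5 → no match
6 → no match
7 → no match
8 → no match
9 → no match
10 → no match

3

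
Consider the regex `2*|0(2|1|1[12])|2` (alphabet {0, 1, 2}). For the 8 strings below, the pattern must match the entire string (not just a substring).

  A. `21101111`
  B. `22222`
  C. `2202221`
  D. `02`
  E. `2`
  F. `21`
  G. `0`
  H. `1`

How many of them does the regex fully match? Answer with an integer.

A. `21101111` → no match
B. `22222` → match
C. `2202221` → no match
D. `02` → match
E. `2` → match
F. `21` → no match
G. `0` → no match
H. `1` → no match
Total matched: 3

3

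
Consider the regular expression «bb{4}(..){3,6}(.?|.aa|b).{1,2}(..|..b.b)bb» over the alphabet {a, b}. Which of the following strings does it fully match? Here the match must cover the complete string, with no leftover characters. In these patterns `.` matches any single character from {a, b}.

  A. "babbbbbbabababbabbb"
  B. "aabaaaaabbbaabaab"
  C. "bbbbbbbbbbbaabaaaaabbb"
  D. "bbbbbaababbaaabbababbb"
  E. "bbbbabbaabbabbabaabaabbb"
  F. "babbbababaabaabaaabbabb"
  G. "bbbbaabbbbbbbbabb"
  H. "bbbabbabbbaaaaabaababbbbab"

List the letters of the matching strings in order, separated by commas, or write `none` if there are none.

A → no match — must start with "bb"
B → no match — must start with "bb"
C → match
D → match
E → no match
F → no match — must start with "bb"
G → no match
H → no match — must end with "bb"

C, D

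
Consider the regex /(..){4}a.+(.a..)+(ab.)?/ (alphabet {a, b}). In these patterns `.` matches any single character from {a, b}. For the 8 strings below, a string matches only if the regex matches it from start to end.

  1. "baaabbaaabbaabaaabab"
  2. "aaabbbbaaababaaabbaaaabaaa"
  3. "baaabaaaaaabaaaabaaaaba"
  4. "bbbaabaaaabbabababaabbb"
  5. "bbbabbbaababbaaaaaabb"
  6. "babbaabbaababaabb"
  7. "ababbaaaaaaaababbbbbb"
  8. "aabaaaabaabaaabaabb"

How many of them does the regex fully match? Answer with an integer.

1 → no match
2 → match
3 → match
4 → no match
5 → match
6 → match
7 → no match
8 → match
Total matched: 5

5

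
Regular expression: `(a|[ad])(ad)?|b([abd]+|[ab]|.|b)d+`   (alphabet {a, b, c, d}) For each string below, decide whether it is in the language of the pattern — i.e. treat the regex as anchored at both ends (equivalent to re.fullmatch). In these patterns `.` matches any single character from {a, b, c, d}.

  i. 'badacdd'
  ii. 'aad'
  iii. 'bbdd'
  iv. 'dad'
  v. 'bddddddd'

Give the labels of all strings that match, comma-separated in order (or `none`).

ii, iii, iv, v

i. 'badacdd' → no match
ii. 'aad' → match
iii. 'bbdd' → match
iv. 'dad' → match
v. 'bddddddd' → match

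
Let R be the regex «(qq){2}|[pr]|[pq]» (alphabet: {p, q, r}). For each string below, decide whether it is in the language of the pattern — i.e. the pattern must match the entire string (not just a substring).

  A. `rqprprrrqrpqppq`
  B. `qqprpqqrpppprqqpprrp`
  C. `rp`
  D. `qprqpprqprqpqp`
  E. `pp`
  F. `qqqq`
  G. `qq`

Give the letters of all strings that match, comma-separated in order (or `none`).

A → no match
B → no match
C. `rp` → no match
D → no match
E. `pp` → no match
F. `qqqq` → match
G. `qq` → no match

F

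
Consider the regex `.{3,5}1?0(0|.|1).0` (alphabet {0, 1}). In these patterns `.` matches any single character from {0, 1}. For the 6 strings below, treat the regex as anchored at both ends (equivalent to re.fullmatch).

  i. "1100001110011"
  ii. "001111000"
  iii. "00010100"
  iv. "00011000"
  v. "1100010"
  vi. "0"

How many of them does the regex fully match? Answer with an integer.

2

i → no match — must end with "0"
ii. "001111000" → no match
iii. "00010100" → match
iv. "00011000" → no match
v. "1100010" → match
vi. "0" → no match
Total matched: 2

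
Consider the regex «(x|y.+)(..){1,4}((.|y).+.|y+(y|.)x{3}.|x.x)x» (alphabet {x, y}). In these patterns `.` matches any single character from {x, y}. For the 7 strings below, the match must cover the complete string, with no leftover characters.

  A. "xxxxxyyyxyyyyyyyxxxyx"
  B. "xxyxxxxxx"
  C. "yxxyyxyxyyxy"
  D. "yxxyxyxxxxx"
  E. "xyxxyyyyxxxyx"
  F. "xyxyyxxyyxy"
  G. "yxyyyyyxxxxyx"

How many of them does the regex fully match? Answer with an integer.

5

A → match
B. "xxyxxxxxx" → match
C. "yxxyyxyxyyxy" → no match — must end with "x"
D. "yxxyxyxxxxx" → match
E → match
F. "xyxyyxxyyxy" → no match — must end with "x"
G → match
Total matched: 5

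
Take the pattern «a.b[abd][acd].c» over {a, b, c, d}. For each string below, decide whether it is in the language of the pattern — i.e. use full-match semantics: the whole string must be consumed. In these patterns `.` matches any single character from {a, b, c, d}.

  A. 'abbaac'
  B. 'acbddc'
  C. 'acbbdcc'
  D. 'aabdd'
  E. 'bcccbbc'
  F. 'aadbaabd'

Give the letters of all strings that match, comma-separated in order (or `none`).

A → no match
B → no match
C → match
D → no match — must end with 'c'
E → no match — must start with 'a'
F → no match — must end with 'c'

C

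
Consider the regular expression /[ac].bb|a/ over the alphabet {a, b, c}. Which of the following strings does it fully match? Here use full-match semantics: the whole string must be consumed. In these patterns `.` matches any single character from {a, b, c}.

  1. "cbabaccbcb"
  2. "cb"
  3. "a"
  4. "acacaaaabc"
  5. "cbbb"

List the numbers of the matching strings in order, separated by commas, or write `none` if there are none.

3, 5

1 → no match
2 → no match
3 → match
4 → no match
5 → match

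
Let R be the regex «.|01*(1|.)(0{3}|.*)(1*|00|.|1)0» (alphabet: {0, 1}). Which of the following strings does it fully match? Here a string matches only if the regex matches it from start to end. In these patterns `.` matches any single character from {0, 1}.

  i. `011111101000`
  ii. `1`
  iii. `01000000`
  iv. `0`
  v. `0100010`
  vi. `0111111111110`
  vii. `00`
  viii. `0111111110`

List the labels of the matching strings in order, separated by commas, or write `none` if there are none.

i, ii, iii, iv, v, vi, viii

i → match
ii → match
iii → match
iv → match
v → match
vi → match
vii → no match
viii → match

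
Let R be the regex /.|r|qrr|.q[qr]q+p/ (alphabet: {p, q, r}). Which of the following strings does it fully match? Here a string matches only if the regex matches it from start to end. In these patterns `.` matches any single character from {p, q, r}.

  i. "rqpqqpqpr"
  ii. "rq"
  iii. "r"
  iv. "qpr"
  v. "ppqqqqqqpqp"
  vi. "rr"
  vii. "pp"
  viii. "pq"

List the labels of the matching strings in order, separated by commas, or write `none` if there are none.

i → no match
ii → no match
iii → match
iv → no match
v → no match
vi → no match
vii → no match
viii → no match

iii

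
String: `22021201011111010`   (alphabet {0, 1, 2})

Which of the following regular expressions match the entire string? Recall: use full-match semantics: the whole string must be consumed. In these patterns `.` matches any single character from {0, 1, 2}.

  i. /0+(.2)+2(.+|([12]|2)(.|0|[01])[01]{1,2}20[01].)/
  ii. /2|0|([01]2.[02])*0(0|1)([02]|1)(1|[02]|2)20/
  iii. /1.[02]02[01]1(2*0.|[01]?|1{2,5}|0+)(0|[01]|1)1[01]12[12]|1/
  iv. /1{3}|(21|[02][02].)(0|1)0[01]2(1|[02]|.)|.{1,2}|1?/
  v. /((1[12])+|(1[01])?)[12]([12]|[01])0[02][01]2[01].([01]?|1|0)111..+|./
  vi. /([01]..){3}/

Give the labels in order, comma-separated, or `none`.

i → no match — must start with `0`
ii → no match
iii → no match — must start with `1`
iv → no match
v → match
vi → no match

v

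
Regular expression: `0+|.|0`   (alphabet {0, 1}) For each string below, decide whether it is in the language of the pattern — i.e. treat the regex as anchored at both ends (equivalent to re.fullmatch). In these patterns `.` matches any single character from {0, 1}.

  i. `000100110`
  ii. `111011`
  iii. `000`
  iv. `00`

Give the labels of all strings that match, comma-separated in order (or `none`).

iii, iv

i. `000100110` → no match
ii. `111011` → no match
iii. `000` → match
iv. `00` → match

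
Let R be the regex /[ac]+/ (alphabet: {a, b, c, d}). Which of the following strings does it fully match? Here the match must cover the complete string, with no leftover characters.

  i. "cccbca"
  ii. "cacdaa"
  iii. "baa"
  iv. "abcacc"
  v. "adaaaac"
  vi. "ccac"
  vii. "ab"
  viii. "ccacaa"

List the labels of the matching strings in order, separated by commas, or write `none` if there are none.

vi, viii

i → no match
ii → no match
iii → no match
iv → no match
v → no match
vi → match
vii → no match
viii → match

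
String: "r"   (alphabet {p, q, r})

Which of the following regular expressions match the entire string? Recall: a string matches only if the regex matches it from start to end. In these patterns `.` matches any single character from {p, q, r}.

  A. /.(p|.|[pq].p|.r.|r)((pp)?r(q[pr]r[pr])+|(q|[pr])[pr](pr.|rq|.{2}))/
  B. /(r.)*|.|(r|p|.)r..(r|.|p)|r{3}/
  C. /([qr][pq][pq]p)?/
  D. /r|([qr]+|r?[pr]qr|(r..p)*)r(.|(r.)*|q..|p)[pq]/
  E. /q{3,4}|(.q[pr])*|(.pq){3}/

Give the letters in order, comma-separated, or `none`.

B, D

A → no match
B → match
C → no match
D → match
E → no match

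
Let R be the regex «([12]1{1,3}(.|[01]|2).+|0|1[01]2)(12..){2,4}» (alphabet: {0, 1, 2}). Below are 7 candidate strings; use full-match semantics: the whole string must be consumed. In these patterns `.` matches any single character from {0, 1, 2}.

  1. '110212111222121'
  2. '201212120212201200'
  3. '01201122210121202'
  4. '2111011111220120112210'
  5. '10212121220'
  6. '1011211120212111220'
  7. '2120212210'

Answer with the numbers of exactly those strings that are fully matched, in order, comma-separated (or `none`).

5

1 → no match
2 → no match
3 → no match
4 → no match
5 → match
6 → no match
7 → no match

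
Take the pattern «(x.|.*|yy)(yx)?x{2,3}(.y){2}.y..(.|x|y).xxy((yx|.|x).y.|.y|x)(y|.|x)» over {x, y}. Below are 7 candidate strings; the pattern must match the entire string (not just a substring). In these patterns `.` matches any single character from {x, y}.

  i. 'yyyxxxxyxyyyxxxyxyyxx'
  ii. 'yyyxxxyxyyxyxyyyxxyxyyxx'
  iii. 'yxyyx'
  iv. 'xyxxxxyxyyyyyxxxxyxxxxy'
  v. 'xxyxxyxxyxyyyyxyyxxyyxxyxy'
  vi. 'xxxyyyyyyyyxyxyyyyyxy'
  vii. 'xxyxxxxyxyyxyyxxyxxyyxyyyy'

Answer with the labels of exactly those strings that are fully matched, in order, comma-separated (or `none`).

none

i → no match
ii → no match
iii. 'yxyyx' → no match
iv → no match
v → no match
vi → no match
vii → no match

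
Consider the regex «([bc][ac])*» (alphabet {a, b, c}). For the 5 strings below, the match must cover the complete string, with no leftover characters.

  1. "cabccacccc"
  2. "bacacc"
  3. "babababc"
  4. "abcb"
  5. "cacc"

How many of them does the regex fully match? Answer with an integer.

1 → match
2 → match
3 → match
4 → no match
5 → match
Total matched: 4

4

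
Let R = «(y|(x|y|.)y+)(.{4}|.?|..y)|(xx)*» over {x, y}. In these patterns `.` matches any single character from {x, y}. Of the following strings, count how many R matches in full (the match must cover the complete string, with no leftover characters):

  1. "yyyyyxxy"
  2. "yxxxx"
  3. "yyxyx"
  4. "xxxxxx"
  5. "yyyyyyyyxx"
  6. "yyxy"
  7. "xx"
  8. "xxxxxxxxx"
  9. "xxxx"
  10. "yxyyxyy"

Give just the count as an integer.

1 → match
2 → match
3 → match
4 → match
5 → match
6 → match
7 → match
8 → no match
9 → match
10 → no match
Total matched: 8

8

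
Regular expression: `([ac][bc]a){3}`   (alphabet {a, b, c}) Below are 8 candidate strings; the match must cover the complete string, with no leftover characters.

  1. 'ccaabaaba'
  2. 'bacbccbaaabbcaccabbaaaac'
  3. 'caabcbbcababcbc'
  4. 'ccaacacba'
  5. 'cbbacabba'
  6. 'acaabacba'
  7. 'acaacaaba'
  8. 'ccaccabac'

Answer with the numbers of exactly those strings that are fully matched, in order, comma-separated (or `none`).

1 → match
2 → no match — must end with 'a'
3 → no match — must end with 'a'
4 → match
5 → no match
6 → match
7 → match
8 → no match — must end with 'a'

1, 4, 6, 7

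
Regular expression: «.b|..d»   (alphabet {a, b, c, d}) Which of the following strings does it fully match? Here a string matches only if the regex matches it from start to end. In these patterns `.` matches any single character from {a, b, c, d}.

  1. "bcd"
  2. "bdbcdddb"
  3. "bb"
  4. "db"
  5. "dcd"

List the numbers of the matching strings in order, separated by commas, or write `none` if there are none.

1, 3, 4, 5

1. "bcd" → match
2. "bdbcdddb" → no match
3. "bb" → match
4. "db" → match
5. "dcd" → match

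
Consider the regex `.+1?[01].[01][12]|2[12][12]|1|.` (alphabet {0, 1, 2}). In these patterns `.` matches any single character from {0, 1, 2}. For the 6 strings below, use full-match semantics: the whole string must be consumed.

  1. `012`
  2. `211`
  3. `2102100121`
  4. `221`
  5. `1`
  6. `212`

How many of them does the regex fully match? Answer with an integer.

4

1 → no match
2 → match
3 → no match
4 → match
5 → match
6 → match
Total matched: 4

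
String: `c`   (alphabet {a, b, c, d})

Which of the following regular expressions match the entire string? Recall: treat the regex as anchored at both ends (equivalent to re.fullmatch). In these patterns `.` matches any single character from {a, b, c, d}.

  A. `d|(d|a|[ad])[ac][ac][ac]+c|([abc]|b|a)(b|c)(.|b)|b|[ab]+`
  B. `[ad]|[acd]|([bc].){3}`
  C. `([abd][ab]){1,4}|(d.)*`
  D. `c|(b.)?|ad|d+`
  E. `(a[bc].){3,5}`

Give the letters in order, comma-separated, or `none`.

B, D

A → no match
B → match
C → no match
D → match
E → no match — must start with `a`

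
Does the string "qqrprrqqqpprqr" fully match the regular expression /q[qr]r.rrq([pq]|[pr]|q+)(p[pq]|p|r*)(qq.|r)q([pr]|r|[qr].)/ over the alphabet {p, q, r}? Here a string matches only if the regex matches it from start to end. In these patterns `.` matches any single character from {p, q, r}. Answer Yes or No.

Yes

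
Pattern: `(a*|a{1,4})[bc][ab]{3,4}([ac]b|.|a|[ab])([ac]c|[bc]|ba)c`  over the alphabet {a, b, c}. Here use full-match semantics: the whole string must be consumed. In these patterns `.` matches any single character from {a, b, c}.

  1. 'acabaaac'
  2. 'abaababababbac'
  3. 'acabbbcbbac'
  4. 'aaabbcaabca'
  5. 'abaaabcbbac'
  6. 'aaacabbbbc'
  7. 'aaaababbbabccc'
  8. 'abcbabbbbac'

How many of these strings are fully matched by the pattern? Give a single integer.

4

1. 'acabaaac' → no match
2 → no match
3. 'acabbbcbbac' → match
4. 'aaabbcaabca' → no match — must end with 'c'
5. 'abaaabcbbac' → match
6. 'aaacabbbbc' → match
7 → match
8. 'abcbabbbbac' → no match
Total matched: 4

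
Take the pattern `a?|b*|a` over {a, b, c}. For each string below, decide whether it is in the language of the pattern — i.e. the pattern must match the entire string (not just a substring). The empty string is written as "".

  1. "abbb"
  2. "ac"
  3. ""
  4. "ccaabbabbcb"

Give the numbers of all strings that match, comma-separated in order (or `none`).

3

1 → no match
2 → no match
3 → match
4 → no match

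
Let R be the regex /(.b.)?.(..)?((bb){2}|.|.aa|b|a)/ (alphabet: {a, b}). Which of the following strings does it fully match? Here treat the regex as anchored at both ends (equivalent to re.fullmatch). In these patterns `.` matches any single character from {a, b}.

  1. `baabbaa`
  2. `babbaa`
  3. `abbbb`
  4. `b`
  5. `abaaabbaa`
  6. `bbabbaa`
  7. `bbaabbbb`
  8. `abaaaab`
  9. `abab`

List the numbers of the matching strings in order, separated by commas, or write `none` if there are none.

1. `baabbaa` → no match
2. `babbaa` → match
3. `abbbb` → match
4. `b` → no match
5. `abaaabbaa` → match
6. `bbabbaa` → match
7. `bbaabbbb` → match
8. `abaaaab` → match
9. `abab` → match

2, 3, 5, 6, 7, 8, 9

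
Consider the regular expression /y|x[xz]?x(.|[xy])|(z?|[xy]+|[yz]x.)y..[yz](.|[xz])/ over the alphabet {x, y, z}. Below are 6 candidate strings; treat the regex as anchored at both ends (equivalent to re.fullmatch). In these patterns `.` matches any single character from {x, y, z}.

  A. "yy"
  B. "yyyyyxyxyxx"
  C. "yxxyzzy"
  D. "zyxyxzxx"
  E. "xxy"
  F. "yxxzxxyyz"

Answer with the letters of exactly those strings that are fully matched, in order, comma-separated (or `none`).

A → no match
B → no match
C → no match
D → no match
E → match
F → no match

E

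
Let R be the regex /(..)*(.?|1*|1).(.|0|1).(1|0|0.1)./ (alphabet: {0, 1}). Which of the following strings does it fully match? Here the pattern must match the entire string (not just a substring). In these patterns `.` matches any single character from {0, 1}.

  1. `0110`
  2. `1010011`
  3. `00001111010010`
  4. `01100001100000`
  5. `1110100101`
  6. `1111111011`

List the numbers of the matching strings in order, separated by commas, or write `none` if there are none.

1 → no match
2 → match
3 → match
4 → match
5 → match
6 → match

2, 3, 4, 5, 6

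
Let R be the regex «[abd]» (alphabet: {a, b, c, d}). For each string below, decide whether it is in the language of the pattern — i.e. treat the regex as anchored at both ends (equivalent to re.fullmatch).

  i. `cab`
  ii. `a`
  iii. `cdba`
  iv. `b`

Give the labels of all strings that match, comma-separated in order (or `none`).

ii, iv

i → no match
ii → match
iii → no match
iv → match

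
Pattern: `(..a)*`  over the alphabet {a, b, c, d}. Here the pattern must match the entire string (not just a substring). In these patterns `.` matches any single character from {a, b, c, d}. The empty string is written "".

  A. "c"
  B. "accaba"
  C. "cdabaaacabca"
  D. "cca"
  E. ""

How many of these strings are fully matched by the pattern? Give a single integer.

3

A. "c" → no match
B. "accaba" → no match
C. "cdabaaacabca" → match
D. "cca" → match
E. "" → match
Total matched: 3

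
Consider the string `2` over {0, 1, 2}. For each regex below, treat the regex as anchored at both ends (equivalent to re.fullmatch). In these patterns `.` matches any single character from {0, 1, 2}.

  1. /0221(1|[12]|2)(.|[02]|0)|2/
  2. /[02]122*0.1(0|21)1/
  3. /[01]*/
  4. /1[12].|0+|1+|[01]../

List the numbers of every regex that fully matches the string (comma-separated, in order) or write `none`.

1

1 → match
2 → no match — must end with `1`
3 → no match
4 → no match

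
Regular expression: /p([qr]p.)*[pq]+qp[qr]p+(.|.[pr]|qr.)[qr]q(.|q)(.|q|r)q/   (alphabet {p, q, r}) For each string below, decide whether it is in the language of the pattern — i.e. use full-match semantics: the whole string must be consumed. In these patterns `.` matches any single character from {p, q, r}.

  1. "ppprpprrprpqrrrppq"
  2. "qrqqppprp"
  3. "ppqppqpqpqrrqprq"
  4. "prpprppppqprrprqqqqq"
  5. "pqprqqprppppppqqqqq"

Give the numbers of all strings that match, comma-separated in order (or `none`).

1 → no match
2 → no match — must start with "p"
3 → match
4 → no match
5 → match

3, 5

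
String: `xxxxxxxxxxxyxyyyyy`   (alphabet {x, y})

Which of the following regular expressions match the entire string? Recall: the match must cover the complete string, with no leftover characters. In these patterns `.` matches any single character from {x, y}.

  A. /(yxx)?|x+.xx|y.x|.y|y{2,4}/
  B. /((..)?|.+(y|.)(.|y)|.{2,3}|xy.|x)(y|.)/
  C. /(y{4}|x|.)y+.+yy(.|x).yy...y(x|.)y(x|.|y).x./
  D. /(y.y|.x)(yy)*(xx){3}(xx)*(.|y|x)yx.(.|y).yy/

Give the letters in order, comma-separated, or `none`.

A → no match
B → match
C → no match
D → match

B, D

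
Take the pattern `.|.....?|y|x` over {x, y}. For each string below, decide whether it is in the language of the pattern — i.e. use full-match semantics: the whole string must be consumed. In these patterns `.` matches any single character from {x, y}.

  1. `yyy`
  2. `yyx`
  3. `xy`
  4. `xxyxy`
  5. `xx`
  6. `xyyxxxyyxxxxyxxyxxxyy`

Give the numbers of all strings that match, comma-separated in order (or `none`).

4

1 → no match
2 → no match
3 → no match
4 → match
5 → no match
6 → no match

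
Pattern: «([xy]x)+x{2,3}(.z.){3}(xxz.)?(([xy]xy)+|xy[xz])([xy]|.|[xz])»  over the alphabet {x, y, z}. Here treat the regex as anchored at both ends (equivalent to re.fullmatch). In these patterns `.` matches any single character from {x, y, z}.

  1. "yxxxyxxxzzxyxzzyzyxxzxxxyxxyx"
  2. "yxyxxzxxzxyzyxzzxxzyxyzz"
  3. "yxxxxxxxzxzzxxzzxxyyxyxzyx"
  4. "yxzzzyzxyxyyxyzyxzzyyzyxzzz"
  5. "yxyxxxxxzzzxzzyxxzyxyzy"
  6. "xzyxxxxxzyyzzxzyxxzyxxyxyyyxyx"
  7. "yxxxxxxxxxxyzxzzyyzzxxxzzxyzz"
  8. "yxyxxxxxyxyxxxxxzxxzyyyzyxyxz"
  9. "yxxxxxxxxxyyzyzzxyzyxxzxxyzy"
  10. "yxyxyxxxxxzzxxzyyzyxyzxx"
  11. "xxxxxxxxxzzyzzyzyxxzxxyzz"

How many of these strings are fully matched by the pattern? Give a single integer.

1 → no match
2 → no match
3 → no match
4 → no match
5 → no match
6 → no match
7 → no match
8 → no match
9 → no match
10 → no match
11 → match
Total matched: 1

1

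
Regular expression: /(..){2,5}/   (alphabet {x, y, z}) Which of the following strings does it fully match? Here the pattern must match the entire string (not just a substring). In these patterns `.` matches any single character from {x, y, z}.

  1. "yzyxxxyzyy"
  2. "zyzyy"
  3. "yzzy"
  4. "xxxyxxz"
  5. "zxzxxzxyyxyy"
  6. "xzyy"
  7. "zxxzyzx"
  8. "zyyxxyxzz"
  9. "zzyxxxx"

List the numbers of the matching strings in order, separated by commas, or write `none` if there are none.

1 → match
2 → no match
3 → match
4 → no match
5 → no match
6 → match
7 → no match
8 → no match
9 → no match

1, 3, 6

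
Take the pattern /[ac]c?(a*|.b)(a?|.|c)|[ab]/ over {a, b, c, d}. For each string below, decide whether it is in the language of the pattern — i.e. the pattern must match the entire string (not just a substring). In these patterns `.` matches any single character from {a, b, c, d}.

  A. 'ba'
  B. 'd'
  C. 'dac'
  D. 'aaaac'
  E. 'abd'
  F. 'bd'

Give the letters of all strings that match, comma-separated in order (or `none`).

D

A → no match
B → no match
C → no match
D → match
E → no match
F → no match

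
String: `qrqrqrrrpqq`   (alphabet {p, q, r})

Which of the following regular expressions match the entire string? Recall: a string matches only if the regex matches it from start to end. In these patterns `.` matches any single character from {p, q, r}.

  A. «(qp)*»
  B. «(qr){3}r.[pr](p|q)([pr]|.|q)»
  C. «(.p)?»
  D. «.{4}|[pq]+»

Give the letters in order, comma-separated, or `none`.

B

A → no match
B → match
C → no match
D → no match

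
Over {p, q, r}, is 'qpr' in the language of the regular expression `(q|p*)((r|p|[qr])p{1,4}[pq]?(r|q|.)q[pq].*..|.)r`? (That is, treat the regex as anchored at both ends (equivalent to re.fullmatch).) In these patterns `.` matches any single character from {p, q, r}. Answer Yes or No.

Yes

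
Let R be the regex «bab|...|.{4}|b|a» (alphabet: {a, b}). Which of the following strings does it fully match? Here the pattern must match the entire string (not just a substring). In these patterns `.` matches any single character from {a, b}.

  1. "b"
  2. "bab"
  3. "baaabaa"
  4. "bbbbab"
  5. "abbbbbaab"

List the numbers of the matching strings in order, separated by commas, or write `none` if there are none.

1, 2

1 → match
2 → match
3 → no match
4 → no match
5 → no match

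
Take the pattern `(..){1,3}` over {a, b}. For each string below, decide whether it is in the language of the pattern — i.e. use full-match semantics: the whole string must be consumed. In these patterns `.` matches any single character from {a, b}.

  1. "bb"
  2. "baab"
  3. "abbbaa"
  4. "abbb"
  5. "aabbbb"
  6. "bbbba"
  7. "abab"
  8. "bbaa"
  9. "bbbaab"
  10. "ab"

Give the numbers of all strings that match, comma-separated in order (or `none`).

1. "bb" → match
2. "baab" → match
3. "abbbaa" → match
4. "abbb" → match
5. "aabbbb" → match
6. "bbbba" → no match
7. "abab" → match
8. "bbaa" → match
9. "bbbaab" → match
10. "ab" → match

1, 2, 3, 4, 5, 7, 8, 9, 10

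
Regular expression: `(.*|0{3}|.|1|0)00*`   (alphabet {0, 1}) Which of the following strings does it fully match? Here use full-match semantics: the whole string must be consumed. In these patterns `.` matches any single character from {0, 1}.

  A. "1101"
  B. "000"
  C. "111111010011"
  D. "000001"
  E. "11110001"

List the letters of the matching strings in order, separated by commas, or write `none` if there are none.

B

A → no match
B → match
C → no match
D → no match
E → no match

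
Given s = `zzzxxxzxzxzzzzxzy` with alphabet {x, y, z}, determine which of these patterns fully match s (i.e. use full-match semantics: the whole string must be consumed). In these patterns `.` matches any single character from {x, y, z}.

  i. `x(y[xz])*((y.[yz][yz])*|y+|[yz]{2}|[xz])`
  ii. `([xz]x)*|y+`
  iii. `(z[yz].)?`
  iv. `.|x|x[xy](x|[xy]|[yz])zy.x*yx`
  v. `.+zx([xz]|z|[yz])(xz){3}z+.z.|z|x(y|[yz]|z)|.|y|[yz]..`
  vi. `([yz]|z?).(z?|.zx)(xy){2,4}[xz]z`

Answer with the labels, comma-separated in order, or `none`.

v

i → no match — must start with `x`
ii → no match
iii → no match
iv → no match
v → match
vi → no match — must end with `z`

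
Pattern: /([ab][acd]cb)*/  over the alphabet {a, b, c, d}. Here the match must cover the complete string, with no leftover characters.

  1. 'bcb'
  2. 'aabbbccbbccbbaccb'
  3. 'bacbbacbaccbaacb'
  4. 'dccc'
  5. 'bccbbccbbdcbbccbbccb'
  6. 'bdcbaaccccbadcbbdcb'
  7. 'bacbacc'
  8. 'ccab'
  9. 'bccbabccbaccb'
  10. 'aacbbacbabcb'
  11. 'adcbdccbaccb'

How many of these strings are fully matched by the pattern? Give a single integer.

2

1 → no match
2 → no match
3 → match
4 → no match
5 → match
6 → no match
7 → no match
8 → no match
9 → no match
10 → no match
11 → no match
Total matched: 2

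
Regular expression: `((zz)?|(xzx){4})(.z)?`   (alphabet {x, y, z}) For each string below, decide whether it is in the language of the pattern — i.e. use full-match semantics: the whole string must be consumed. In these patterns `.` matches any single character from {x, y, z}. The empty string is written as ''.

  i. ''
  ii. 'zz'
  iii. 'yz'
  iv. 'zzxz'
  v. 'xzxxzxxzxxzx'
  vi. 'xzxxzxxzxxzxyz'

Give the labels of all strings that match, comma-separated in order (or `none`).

i, ii, iii, iv, v, vi

i → match
ii → match
iii → match
iv → match
v → match
vi → match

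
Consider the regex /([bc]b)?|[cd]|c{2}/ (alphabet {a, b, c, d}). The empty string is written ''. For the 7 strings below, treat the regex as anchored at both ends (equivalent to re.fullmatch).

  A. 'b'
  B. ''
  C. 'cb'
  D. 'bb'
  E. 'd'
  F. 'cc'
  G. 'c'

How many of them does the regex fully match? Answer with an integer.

A → no match
B → match
C → match
D → match
E → match
F → match
G → match
Total matched: 6

6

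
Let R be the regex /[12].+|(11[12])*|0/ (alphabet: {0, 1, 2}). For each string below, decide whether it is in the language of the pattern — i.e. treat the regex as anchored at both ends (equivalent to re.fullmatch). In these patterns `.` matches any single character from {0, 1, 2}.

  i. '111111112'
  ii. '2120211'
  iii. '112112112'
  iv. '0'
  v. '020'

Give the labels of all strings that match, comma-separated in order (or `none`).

i → match
ii → match
iii → match
iv → match
v → no match

i, ii, iii, iv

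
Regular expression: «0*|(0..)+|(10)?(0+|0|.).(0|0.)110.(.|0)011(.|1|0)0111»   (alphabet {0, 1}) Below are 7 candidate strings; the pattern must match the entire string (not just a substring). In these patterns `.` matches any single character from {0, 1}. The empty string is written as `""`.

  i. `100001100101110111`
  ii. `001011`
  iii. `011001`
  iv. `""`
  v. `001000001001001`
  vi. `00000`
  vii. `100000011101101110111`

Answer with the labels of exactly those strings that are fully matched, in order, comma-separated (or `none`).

i, ii, iii, iv, v, vi, vii

i → match
ii → match
iii → match
iv → match
v → match
vi → match
vii → match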